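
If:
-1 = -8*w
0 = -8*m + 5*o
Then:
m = 5*o/8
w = 1/8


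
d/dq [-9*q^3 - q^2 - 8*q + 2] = -27*q^2 - 2*q - 8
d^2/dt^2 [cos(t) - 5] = -cos(t)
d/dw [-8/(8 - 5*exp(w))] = -40*exp(w)/(5*exp(w) - 8)^2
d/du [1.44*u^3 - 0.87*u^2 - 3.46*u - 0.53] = 4.32*u^2 - 1.74*u - 3.46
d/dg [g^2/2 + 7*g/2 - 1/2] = g + 7/2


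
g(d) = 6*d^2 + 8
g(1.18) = 16.35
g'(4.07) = 48.84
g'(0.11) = 1.32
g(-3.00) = 62.00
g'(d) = 12*d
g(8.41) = 432.37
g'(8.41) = 100.92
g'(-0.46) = -5.52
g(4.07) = 107.39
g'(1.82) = 21.84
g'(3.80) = 45.60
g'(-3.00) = -36.00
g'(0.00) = 0.00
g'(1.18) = 14.16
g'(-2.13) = -25.56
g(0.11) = 8.07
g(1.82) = 27.87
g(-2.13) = 35.22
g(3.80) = 94.64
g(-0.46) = 9.27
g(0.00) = 8.00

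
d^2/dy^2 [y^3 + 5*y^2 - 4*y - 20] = 6*y + 10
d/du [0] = 0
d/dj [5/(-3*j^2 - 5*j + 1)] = 5*(6*j + 5)/(3*j^2 + 5*j - 1)^2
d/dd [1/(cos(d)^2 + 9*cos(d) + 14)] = (2*cos(d) + 9)*sin(d)/(cos(d)^2 + 9*cos(d) + 14)^2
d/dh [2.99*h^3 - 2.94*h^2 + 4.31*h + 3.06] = 8.97*h^2 - 5.88*h + 4.31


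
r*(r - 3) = r^2 - 3*r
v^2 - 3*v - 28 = (v - 7)*(v + 4)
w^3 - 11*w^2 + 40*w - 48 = (w - 4)^2*(w - 3)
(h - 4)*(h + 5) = h^2 + h - 20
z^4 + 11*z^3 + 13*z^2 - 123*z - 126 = (z - 3)*(z + 1)*(z + 6)*(z + 7)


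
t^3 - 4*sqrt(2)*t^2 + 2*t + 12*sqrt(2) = (t - 3*sqrt(2))*(t - 2*sqrt(2))*(t + sqrt(2))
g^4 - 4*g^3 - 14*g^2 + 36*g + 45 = (g - 5)*(g - 3)*(g + 1)*(g + 3)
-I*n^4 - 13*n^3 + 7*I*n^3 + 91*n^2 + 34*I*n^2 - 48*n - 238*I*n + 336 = (n - 7)*(n - 8*I)*(n - 6*I)*(-I*n + 1)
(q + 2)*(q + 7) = q^2 + 9*q + 14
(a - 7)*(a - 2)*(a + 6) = a^3 - 3*a^2 - 40*a + 84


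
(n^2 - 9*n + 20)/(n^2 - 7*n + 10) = (n - 4)/(n - 2)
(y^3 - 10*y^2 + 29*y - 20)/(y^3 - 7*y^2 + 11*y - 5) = (y - 4)/(y - 1)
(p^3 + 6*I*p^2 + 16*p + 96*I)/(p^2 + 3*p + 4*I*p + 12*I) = (p^2 + 2*I*p + 24)/(p + 3)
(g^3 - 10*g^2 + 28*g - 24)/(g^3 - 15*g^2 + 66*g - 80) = (g^2 - 8*g + 12)/(g^2 - 13*g + 40)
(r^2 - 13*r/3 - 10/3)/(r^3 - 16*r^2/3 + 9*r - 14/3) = (3*r^2 - 13*r - 10)/(3*r^3 - 16*r^2 + 27*r - 14)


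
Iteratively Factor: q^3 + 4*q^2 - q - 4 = (q + 1)*(q^2 + 3*q - 4) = (q + 1)*(q + 4)*(q - 1)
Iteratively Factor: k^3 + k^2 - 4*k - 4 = (k + 2)*(k^2 - k - 2) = (k - 2)*(k + 2)*(k + 1)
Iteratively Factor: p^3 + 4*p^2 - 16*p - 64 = (p + 4)*(p^2 - 16) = (p + 4)^2*(p - 4)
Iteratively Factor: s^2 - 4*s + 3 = (s - 3)*(s - 1)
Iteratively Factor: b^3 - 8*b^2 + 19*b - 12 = (b - 3)*(b^2 - 5*b + 4) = (b - 3)*(b - 1)*(b - 4)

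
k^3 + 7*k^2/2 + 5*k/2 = k*(k + 1)*(k + 5/2)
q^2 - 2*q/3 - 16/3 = (q - 8/3)*(q + 2)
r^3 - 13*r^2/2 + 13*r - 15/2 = (r - 3)*(r - 5/2)*(r - 1)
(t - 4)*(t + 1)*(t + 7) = t^3 + 4*t^2 - 25*t - 28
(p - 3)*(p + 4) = p^2 + p - 12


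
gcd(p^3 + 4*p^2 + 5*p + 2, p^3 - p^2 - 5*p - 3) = p^2 + 2*p + 1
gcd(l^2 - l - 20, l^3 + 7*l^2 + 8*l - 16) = l + 4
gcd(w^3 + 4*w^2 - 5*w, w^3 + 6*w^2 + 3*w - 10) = w^2 + 4*w - 5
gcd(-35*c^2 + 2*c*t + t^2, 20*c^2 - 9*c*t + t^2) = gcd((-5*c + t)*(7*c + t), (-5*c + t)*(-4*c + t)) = -5*c + t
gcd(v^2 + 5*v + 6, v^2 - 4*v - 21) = v + 3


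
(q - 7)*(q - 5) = q^2 - 12*q + 35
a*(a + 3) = a^2 + 3*a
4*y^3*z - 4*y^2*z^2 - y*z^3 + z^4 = z*(-2*y + z)*(-y + z)*(2*y + z)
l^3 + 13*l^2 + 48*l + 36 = (l + 1)*(l + 6)^2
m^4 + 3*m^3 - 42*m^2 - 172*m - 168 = (m - 7)*(m + 2)^2*(m + 6)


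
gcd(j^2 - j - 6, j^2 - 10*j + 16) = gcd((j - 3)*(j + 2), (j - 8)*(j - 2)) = 1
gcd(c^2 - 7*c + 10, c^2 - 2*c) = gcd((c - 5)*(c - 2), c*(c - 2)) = c - 2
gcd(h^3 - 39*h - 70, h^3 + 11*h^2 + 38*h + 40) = h^2 + 7*h + 10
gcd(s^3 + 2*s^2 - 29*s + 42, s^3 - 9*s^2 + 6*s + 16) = s - 2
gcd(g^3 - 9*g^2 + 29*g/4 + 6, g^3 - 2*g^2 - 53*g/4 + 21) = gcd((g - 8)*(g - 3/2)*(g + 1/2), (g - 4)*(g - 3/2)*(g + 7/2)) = g - 3/2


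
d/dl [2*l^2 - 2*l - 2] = 4*l - 2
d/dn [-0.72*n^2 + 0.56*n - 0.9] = 0.56 - 1.44*n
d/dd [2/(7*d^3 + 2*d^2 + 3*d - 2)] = 2*(-21*d^2 - 4*d - 3)/(7*d^3 + 2*d^2 + 3*d - 2)^2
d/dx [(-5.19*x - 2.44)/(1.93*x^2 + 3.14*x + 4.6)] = (10.0167*x^2 + 9.4184*x - 16.2124)/(3.7249*x^4 + 12.1204*x^3 + 27.6156*x^2 + 28.888*x + 21.16)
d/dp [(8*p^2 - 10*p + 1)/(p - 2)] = (8*p^2 - 32*p + 19)/(p^2 - 4*p + 4)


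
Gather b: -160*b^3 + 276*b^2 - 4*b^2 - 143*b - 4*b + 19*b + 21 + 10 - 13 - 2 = -160*b^3 + 272*b^2 - 128*b + 16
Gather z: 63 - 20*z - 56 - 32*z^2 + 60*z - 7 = -32*z^2 + 40*z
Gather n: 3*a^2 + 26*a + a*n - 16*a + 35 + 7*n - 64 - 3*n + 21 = 3*a^2 + 10*a + n*(a + 4) - 8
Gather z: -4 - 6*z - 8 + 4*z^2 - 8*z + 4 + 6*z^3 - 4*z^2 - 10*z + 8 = 6*z^3 - 24*z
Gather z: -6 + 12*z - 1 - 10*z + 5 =2*z - 2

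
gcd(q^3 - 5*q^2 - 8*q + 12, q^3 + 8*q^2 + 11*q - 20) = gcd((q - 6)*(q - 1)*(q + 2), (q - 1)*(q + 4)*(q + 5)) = q - 1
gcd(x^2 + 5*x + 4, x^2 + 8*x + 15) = 1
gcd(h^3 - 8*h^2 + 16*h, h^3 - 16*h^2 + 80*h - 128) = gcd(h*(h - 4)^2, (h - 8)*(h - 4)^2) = h^2 - 8*h + 16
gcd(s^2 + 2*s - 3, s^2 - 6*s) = 1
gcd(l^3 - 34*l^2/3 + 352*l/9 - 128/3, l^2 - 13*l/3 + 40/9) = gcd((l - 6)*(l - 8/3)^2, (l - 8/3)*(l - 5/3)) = l - 8/3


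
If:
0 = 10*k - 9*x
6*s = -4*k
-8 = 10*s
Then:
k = 6/5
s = -4/5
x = 4/3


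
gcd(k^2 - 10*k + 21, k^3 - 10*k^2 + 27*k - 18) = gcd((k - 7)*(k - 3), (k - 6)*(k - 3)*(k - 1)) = k - 3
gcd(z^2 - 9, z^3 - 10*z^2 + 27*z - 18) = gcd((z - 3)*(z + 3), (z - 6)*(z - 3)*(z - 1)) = z - 3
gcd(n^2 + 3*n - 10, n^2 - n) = 1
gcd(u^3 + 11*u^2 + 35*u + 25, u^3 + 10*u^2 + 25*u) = u^2 + 10*u + 25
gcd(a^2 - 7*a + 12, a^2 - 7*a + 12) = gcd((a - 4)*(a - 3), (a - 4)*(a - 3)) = a^2 - 7*a + 12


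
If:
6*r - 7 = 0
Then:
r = 7/6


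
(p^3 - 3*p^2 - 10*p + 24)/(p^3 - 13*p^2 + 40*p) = (p^3 - 3*p^2 - 10*p + 24)/(p*(p^2 - 13*p + 40))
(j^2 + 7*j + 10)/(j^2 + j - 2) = (j + 5)/(j - 1)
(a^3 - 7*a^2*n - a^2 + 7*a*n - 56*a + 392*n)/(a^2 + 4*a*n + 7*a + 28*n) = (a^2 - 7*a*n - 8*a + 56*n)/(a + 4*n)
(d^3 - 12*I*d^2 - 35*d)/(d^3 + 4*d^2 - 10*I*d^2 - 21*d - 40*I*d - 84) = d*(d - 5*I)/(d^2 + d*(4 - 3*I) - 12*I)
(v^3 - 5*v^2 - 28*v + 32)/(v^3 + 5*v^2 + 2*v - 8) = (v - 8)/(v + 2)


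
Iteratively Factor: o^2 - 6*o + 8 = (o - 2)*(o - 4)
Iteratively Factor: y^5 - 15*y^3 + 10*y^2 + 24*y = (y + 1)*(y^4 - y^3 - 14*y^2 + 24*y) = (y + 1)*(y + 4)*(y^3 - 5*y^2 + 6*y) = (y - 2)*(y + 1)*(y + 4)*(y^2 - 3*y) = y*(y - 2)*(y + 1)*(y + 4)*(y - 3)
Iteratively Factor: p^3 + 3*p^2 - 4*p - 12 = (p + 3)*(p^2 - 4) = (p + 2)*(p + 3)*(p - 2)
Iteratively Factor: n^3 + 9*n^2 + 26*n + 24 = (n + 3)*(n^2 + 6*n + 8) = (n + 3)*(n + 4)*(n + 2)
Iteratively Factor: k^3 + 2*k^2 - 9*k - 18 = (k + 3)*(k^2 - k - 6) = (k - 3)*(k + 3)*(k + 2)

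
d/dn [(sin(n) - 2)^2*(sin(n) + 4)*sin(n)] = 4*(sin(n)^3 - 6*sin(n) + 4)*cos(n)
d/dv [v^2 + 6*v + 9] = 2*v + 6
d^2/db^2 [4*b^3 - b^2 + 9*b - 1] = 24*b - 2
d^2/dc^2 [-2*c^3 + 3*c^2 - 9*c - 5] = 6 - 12*c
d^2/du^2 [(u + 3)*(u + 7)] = 2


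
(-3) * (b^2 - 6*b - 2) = -3*b^2 + 18*b + 6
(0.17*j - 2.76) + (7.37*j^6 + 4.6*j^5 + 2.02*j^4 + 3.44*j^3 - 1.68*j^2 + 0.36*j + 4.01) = 7.37*j^6 + 4.6*j^5 + 2.02*j^4 + 3.44*j^3 - 1.68*j^2 + 0.53*j + 1.25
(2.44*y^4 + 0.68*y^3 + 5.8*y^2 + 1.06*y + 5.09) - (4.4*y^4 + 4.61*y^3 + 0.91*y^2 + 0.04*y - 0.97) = -1.96*y^4 - 3.93*y^3 + 4.89*y^2 + 1.02*y + 6.06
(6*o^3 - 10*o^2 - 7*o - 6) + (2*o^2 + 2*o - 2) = 6*o^3 - 8*o^2 - 5*o - 8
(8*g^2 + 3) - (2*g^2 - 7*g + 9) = 6*g^2 + 7*g - 6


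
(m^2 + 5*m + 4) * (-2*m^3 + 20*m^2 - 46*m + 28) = -2*m^5 + 10*m^4 + 46*m^3 - 122*m^2 - 44*m + 112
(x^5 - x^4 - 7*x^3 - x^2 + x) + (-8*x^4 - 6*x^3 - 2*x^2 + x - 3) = x^5 - 9*x^4 - 13*x^3 - 3*x^2 + 2*x - 3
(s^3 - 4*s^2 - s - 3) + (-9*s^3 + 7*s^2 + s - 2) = -8*s^3 + 3*s^2 - 5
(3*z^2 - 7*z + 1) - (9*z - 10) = 3*z^2 - 16*z + 11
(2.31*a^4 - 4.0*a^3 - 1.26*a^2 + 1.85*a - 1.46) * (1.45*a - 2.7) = 3.3495*a^5 - 12.037*a^4 + 8.973*a^3 + 6.0845*a^2 - 7.112*a + 3.942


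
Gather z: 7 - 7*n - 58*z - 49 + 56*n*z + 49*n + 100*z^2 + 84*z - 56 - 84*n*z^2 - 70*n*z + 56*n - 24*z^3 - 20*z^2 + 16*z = 98*n - 24*z^3 + z^2*(80 - 84*n) + z*(42 - 14*n) - 98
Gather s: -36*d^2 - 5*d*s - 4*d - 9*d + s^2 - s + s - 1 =-36*d^2 - 5*d*s - 13*d + s^2 - 1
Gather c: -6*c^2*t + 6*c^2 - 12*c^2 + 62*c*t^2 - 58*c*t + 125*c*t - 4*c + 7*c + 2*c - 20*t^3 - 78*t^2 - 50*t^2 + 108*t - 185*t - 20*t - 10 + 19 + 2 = c^2*(-6*t - 6) + c*(62*t^2 + 67*t + 5) - 20*t^3 - 128*t^2 - 97*t + 11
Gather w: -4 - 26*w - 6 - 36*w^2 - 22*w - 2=-36*w^2 - 48*w - 12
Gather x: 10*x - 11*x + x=0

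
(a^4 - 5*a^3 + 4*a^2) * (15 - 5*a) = -5*a^5 + 40*a^4 - 95*a^3 + 60*a^2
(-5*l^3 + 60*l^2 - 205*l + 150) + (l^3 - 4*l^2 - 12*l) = -4*l^3 + 56*l^2 - 217*l + 150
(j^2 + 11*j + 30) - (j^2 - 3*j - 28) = 14*j + 58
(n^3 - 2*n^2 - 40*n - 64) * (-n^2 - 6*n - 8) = -n^5 - 4*n^4 + 44*n^3 + 320*n^2 + 704*n + 512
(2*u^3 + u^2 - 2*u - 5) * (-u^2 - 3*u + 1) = -2*u^5 - 7*u^4 + u^3 + 12*u^2 + 13*u - 5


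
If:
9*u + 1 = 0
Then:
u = -1/9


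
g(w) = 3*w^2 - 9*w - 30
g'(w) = 6*w - 9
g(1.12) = -36.32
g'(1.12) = -2.28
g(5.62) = 14.17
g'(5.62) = 24.72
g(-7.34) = 197.69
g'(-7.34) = -53.04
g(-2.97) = 23.19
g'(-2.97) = -26.82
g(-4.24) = 62.09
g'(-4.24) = -34.44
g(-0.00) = -30.00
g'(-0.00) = -9.00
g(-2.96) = 22.92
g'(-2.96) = -26.76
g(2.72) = -32.28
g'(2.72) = 7.32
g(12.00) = 294.00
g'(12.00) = 63.00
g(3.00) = -30.00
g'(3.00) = 9.00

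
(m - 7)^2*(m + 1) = m^3 - 13*m^2 + 35*m + 49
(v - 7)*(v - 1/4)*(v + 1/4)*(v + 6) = v^4 - v^3 - 673*v^2/16 + v/16 + 21/8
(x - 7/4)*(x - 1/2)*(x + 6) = x^3 + 15*x^2/4 - 101*x/8 + 21/4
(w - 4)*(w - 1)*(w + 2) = w^3 - 3*w^2 - 6*w + 8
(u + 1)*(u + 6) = u^2 + 7*u + 6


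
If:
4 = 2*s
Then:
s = 2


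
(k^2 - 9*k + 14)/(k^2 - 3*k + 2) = (k - 7)/(k - 1)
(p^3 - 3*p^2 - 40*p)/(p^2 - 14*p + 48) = p*(p + 5)/(p - 6)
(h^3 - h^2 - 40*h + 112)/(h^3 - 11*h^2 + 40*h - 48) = (h + 7)/(h - 3)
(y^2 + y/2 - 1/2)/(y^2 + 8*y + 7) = (y - 1/2)/(y + 7)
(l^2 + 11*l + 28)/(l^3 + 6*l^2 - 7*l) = (l + 4)/(l*(l - 1))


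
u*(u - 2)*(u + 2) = u^3 - 4*u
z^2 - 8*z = z*(z - 8)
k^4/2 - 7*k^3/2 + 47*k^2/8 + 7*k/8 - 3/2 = (k/2 + 1/4)*(k - 4)*(k - 3)*(k - 1/2)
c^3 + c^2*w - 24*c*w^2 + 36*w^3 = (c - 3*w)*(c - 2*w)*(c + 6*w)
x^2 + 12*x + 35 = (x + 5)*(x + 7)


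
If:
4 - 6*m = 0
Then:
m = 2/3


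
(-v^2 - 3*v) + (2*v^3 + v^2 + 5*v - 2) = 2*v^3 + 2*v - 2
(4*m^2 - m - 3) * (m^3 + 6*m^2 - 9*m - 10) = 4*m^5 + 23*m^4 - 45*m^3 - 49*m^2 + 37*m + 30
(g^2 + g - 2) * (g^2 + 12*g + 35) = g^4 + 13*g^3 + 45*g^2 + 11*g - 70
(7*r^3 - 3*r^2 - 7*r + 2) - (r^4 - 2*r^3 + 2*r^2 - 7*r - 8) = -r^4 + 9*r^3 - 5*r^2 + 10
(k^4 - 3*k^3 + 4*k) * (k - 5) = k^5 - 8*k^4 + 15*k^3 + 4*k^2 - 20*k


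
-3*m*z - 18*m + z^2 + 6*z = (-3*m + z)*(z + 6)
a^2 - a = a*(a - 1)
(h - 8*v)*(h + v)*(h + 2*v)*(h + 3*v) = h^4 - 2*h^3*v - 37*h^2*v^2 - 82*h*v^3 - 48*v^4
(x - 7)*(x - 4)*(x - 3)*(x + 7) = x^4 - 7*x^3 - 37*x^2 + 343*x - 588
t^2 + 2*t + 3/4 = (t + 1/2)*(t + 3/2)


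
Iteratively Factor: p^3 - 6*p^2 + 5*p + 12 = (p + 1)*(p^2 - 7*p + 12) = (p - 3)*(p + 1)*(p - 4)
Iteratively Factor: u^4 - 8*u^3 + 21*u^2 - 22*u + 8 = (u - 1)*(u^3 - 7*u^2 + 14*u - 8) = (u - 4)*(u - 1)*(u^2 - 3*u + 2) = (u - 4)*(u - 2)*(u - 1)*(u - 1)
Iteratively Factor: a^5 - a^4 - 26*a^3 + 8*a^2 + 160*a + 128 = (a + 4)*(a^4 - 5*a^3 - 6*a^2 + 32*a + 32) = (a - 4)*(a + 4)*(a^3 - a^2 - 10*a - 8) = (a - 4)*(a + 2)*(a + 4)*(a^2 - 3*a - 4) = (a - 4)*(a + 1)*(a + 2)*(a + 4)*(a - 4)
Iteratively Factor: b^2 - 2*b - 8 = (b - 4)*(b + 2)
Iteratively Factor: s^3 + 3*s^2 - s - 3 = (s + 3)*(s^2 - 1) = (s - 1)*(s + 3)*(s + 1)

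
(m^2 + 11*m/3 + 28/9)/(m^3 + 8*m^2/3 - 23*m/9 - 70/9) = (3*m + 4)/(3*m^2 + m - 10)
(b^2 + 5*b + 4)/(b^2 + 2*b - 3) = (b^2 + 5*b + 4)/(b^2 + 2*b - 3)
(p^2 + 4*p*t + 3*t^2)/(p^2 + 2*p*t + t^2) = (p + 3*t)/(p + t)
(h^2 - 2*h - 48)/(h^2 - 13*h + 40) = (h + 6)/(h - 5)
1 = 1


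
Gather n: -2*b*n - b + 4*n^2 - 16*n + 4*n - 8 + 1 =-b + 4*n^2 + n*(-2*b - 12) - 7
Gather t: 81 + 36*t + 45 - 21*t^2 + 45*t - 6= -21*t^2 + 81*t + 120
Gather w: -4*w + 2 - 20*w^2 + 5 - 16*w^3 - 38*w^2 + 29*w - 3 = -16*w^3 - 58*w^2 + 25*w + 4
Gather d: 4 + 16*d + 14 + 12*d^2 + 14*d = 12*d^2 + 30*d + 18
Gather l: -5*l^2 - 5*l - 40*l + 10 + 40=-5*l^2 - 45*l + 50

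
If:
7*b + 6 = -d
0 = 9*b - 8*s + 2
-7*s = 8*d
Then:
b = -74/77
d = 8/11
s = -64/77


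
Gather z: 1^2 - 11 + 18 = 8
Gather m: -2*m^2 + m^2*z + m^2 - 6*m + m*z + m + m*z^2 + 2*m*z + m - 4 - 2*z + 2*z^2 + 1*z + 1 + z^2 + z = m^2*(z - 1) + m*(z^2 + 3*z - 4) + 3*z^2 - 3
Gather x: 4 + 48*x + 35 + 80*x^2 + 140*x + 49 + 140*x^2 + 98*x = 220*x^2 + 286*x + 88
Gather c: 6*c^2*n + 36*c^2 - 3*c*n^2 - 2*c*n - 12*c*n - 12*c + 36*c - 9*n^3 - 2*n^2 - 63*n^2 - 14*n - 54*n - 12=c^2*(6*n + 36) + c*(-3*n^2 - 14*n + 24) - 9*n^3 - 65*n^2 - 68*n - 12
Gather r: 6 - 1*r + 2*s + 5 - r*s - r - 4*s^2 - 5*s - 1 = r*(-s - 2) - 4*s^2 - 3*s + 10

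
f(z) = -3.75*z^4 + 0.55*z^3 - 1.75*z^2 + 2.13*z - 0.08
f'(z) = -15.0*z^3 + 1.65*z^2 - 3.5*z + 2.13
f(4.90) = -2128.75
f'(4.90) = -1740.14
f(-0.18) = -0.53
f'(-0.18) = 2.90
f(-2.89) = -295.72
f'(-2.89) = 388.09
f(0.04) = 0.00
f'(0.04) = 1.99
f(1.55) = -20.58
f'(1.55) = -55.19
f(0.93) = -1.98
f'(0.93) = -11.76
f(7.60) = -12354.35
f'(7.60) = -6513.81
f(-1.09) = -10.49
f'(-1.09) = 27.33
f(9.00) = -24325.46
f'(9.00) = -10830.72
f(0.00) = -0.08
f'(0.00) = 2.13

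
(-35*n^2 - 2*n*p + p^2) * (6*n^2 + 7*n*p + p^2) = -210*n^4 - 257*n^3*p - 43*n^2*p^2 + 5*n*p^3 + p^4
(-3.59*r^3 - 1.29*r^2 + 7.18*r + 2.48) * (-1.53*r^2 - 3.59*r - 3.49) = 5.4927*r^5 + 14.8618*r^4 + 6.1748*r^3 - 25.0685*r^2 - 33.9614*r - 8.6552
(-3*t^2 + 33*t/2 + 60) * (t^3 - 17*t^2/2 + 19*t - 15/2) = -3*t^5 + 42*t^4 - 549*t^3/4 - 174*t^2 + 4065*t/4 - 450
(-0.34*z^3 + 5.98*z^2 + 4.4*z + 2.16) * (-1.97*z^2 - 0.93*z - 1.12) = 0.6698*z^5 - 11.4644*z^4 - 13.8486*z^3 - 15.0448*z^2 - 6.9368*z - 2.4192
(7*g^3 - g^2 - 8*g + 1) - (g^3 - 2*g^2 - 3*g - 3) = 6*g^3 + g^2 - 5*g + 4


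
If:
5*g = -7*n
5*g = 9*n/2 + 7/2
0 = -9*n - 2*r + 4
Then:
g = 49/115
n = -7/23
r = 155/46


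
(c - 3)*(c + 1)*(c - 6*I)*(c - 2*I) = c^4 - 2*c^3 - 8*I*c^3 - 15*c^2 + 16*I*c^2 + 24*c + 24*I*c + 36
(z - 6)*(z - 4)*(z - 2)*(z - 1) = z^4 - 13*z^3 + 56*z^2 - 92*z + 48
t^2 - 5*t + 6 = (t - 3)*(t - 2)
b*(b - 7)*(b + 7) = b^3 - 49*b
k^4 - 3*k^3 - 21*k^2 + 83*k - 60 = (k - 4)*(k - 3)*(k - 1)*(k + 5)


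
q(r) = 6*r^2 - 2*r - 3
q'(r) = 12*r - 2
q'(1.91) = 20.92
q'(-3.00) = -38.00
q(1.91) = 15.07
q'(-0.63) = -9.56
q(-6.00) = 225.00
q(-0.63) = 0.64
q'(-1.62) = -21.44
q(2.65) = 33.84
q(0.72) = -1.33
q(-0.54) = -0.17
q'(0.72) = 6.64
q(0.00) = -3.00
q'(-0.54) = -8.48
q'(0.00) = -2.00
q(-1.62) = 15.99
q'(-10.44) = -127.28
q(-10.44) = 671.84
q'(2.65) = 29.80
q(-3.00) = 57.00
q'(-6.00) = -74.00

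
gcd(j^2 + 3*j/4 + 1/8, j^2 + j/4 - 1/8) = j + 1/2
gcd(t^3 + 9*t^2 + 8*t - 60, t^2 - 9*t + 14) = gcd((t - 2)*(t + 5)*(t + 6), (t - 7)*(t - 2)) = t - 2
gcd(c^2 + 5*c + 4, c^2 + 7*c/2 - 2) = c + 4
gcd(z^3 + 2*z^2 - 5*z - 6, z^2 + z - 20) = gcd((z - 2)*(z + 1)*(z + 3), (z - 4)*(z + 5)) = 1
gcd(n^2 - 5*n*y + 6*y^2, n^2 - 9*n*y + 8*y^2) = 1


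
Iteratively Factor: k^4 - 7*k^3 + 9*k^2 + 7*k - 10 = (k - 1)*(k^3 - 6*k^2 + 3*k + 10) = (k - 5)*(k - 1)*(k^2 - k - 2) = (k - 5)*(k - 2)*(k - 1)*(k + 1)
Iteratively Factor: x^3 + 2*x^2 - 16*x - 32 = (x - 4)*(x^2 + 6*x + 8) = (x - 4)*(x + 4)*(x + 2)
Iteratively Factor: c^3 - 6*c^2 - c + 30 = (c - 3)*(c^2 - 3*c - 10) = (c - 3)*(c + 2)*(c - 5)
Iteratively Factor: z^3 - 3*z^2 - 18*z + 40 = (z + 4)*(z^2 - 7*z + 10) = (z - 5)*(z + 4)*(z - 2)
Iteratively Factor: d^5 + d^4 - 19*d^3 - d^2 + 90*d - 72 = (d + 4)*(d^4 - 3*d^3 - 7*d^2 + 27*d - 18) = (d - 2)*(d + 4)*(d^3 - d^2 - 9*d + 9) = (d - 3)*(d - 2)*(d + 4)*(d^2 + 2*d - 3) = (d - 3)*(d - 2)*(d - 1)*(d + 4)*(d + 3)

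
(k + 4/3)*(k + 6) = k^2 + 22*k/3 + 8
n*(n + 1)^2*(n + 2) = n^4 + 4*n^3 + 5*n^2 + 2*n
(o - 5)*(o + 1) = o^2 - 4*o - 5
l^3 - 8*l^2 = l^2*(l - 8)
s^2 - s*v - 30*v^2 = (s - 6*v)*(s + 5*v)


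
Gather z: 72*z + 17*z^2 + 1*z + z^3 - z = z^3 + 17*z^2 + 72*z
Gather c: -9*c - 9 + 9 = -9*c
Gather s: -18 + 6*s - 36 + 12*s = 18*s - 54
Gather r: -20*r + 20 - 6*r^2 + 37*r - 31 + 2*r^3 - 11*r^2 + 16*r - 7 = 2*r^3 - 17*r^2 + 33*r - 18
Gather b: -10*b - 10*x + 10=-10*b - 10*x + 10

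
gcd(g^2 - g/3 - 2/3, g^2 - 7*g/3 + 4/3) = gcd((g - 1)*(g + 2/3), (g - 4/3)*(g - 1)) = g - 1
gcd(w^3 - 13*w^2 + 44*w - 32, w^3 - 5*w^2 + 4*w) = w^2 - 5*w + 4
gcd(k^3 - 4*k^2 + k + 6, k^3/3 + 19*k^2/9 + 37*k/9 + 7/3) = k + 1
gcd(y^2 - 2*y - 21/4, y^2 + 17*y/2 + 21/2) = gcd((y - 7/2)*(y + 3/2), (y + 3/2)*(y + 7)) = y + 3/2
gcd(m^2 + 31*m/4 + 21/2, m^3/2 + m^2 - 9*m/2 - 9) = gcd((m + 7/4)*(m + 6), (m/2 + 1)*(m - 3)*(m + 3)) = 1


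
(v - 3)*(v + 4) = v^2 + v - 12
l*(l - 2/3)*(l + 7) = l^3 + 19*l^2/3 - 14*l/3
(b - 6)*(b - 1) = b^2 - 7*b + 6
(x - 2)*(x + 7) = x^2 + 5*x - 14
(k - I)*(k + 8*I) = k^2 + 7*I*k + 8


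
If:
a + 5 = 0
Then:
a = -5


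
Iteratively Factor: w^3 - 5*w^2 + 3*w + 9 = (w + 1)*(w^2 - 6*w + 9) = (w - 3)*(w + 1)*(w - 3)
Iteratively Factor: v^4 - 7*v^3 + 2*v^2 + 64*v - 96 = (v - 2)*(v^3 - 5*v^2 - 8*v + 48) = (v - 4)*(v - 2)*(v^2 - v - 12) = (v - 4)^2*(v - 2)*(v + 3)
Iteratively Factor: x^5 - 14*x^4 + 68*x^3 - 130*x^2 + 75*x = (x - 3)*(x^4 - 11*x^3 + 35*x^2 - 25*x) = (x - 3)*(x - 1)*(x^3 - 10*x^2 + 25*x) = (x - 5)*(x - 3)*(x - 1)*(x^2 - 5*x) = (x - 5)^2*(x - 3)*(x - 1)*(x)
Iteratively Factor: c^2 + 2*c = (c + 2)*(c)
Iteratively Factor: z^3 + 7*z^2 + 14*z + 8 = (z + 2)*(z^2 + 5*z + 4) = (z + 2)*(z + 4)*(z + 1)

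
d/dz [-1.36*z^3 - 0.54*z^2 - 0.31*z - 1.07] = -4.08*z^2 - 1.08*z - 0.31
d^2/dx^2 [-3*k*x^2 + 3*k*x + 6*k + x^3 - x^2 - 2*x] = -6*k + 6*x - 2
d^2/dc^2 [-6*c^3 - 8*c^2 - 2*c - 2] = -36*c - 16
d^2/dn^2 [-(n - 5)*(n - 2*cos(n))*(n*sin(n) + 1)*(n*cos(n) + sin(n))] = 2*n^4*sin(2*n) - n^3*sin(n)/2 - 9*n^3*sin(3*n)/2 - 10*sqrt(2)*n^3*sin(2*n + pi/4) + n^3*cos(n) + 19*n^2*sin(n)/2 - 12*n^2*sin(2*n) + 45*n^2*sin(3*n)/2 - 5*n^2*cos(n)/2 + 36*n^2*cos(2*n) + 27*n^2*cos(3*n)/2 - 24*n*sin(n) + 9*n*sin(3*n) + 23*sqrt(2)*n*sin(2*n + pi/4) - 35*n*cos(n)/2 - 105*n*cos(3*n)/2 - 3*n - 2*sin(n) + 40*sin(2*n) - 20*sin(3*n) + 21*cos(n) + cos(2*n) - cos(3*n) + 7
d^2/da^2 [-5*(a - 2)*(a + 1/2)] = -10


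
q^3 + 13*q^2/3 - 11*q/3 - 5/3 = (q - 1)*(q + 1/3)*(q + 5)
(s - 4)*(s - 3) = s^2 - 7*s + 12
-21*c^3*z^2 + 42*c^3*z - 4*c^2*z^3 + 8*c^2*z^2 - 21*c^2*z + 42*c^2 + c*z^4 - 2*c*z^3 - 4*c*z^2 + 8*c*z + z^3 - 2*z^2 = (-7*c + z)*(3*c + z)*(z - 2)*(c*z + 1)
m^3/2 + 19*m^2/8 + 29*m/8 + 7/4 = (m/2 + 1/2)*(m + 7/4)*(m + 2)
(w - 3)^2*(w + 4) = w^3 - 2*w^2 - 15*w + 36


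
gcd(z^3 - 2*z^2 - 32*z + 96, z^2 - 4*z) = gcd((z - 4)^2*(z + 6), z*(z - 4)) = z - 4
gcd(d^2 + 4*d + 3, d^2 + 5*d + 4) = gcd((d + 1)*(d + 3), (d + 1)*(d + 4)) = d + 1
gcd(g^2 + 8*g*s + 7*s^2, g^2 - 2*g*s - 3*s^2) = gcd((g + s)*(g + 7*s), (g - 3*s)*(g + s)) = g + s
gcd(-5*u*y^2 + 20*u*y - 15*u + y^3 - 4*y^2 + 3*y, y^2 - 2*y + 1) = y - 1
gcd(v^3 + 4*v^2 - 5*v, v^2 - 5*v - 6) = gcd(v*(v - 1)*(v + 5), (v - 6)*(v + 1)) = 1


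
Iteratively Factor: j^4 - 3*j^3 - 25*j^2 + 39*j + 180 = (j - 4)*(j^3 + j^2 - 21*j - 45) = (j - 4)*(j + 3)*(j^2 - 2*j - 15) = (j - 4)*(j + 3)^2*(j - 5)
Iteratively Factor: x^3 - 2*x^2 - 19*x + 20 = (x - 5)*(x^2 + 3*x - 4) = (x - 5)*(x + 4)*(x - 1)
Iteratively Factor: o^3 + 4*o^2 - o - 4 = (o + 1)*(o^2 + 3*o - 4) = (o - 1)*(o + 1)*(o + 4)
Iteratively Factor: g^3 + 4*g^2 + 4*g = (g + 2)*(g^2 + 2*g) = (g + 2)^2*(g)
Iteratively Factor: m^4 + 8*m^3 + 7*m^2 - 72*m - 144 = (m + 3)*(m^3 + 5*m^2 - 8*m - 48) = (m + 3)*(m + 4)*(m^2 + m - 12) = (m + 3)*(m + 4)^2*(m - 3)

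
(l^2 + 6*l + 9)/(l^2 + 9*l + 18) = (l + 3)/(l + 6)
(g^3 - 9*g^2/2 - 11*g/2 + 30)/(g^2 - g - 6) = (g^2 - 3*g/2 - 10)/(g + 2)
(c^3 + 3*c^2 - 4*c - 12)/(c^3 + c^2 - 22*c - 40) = (c^2 + c - 6)/(c^2 - c - 20)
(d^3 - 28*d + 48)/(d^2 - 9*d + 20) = (d^2 + 4*d - 12)/(d - 5)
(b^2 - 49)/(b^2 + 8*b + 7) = (b - 7)/(b + 1)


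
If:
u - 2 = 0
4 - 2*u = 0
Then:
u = 2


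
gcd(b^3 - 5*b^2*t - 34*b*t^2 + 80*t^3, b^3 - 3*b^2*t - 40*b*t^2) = -b^2 + 3*b*t + 40*t^2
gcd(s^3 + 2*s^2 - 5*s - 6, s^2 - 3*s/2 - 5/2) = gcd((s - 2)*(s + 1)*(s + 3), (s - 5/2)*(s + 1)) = s + 1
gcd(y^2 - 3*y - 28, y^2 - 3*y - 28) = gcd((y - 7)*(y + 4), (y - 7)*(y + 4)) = y^2 - 3*y - 28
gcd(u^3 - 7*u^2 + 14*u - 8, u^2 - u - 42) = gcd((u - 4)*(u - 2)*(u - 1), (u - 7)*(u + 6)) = 1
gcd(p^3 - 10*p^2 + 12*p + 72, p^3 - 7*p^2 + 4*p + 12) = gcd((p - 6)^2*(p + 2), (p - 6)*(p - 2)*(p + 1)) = p - 6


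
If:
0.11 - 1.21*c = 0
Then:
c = 0.09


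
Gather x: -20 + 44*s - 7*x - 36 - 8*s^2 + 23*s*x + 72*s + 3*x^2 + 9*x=-8*s^2 + 116*s + 3*x^2 + x*(23*s + 2) - 56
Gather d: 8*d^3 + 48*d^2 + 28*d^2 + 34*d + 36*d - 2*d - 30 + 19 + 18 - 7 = 8*d^3 + 76*d^2 + 68*d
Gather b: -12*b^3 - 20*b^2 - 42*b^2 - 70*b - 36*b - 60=-12*b^3 - 62*b^2 - 106*b - 60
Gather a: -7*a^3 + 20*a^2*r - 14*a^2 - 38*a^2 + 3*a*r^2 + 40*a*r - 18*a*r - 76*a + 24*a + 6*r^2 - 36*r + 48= -7*a^3 + a^2*(20*r - 52) + a*(3*r^2 + 22*r - 52) + 6*r^2 - 36*r + 48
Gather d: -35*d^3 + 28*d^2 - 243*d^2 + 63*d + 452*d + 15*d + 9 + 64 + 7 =-35*d^3 - 215*d^2 + 530*d + 80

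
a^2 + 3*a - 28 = (a - 4)*(a + 7)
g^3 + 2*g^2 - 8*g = g*(g - 2)*(g + 4)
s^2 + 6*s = s*(s + 6)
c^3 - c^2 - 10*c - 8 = (c - 4)*(c + 1)*(c + 2)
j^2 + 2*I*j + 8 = (j - 2*I)*(j + 4*I)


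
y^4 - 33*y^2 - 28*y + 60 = (y - 6)*(y - 1)*(y + 2)*(y + 5)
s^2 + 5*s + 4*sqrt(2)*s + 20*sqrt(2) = (s + 5)*(s + 4*sqrt(2))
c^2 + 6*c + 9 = (c + 3)^2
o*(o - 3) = o^2 - 3*o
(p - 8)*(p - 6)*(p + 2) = p^3 - 12*p^2 + 20*p + 96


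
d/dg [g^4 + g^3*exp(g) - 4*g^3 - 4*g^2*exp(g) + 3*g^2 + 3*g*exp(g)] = g^3*exp(g) + 4*g^3 - g^2*exp(g) - 12*g^2 - 5*g*exp(g) + 6*g + 3*exp(g)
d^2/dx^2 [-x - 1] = 0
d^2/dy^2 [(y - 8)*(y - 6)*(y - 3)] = 6*y - 34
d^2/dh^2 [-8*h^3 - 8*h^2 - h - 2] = -48*h - 16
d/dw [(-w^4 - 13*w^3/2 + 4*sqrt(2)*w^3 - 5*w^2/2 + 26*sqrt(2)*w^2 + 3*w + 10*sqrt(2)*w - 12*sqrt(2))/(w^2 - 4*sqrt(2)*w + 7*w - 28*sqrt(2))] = (-4*w^3 - 55*w^2 - 182*w - 41)/(2*(w^2 + 14*w + 49))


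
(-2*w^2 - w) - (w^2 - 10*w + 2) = -3*w^2 + 9*w - 2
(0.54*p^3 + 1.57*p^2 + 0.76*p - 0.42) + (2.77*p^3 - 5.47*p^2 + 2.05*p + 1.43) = 3.31*p^3 - 3.9*p^2 + 2.81*p + 1.01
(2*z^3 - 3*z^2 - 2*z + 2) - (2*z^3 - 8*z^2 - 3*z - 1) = 5*z^2 + z + 3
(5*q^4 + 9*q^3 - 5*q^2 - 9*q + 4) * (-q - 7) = -5*q^5 - 44*q^4 - 58*q^3 + 44*q^2 + 59*q - 28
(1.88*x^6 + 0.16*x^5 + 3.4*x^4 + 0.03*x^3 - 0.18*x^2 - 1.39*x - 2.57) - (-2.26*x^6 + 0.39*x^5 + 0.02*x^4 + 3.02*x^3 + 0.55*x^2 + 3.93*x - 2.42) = 4.14*x^6 - 0.23*x^5 + 3.38*x^4 - 2.99*x^3 - 0.73*x^2 - 5.32*x - 0.15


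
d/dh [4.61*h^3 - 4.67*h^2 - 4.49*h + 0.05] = 13.83*h^2 - 9.34*h - 4.49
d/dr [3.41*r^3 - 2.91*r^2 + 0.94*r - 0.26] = 10.23*r^2 - 5.82*r + 0.94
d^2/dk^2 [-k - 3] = 0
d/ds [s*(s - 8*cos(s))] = 8*s*sin(s) + 2*s - 8*cos(s)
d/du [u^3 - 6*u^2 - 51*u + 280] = 3*u^2 - 12*u - 51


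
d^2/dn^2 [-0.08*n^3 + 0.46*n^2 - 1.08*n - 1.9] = 0.92 - 0.48*n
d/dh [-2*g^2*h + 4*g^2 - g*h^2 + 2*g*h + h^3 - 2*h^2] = -2*g^2 - 2*g*h + 2*g + 3*h^2 - 4*h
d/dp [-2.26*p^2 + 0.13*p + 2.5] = 0.13 - 4.52*p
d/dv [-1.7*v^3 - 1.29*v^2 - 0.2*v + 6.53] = -5.1*v^2 - 2.58*v - 0.2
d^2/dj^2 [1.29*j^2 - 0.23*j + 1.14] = 2.58000000000000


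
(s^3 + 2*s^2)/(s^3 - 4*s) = s/(s - 2)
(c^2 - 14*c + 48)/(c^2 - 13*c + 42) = (c - 8)/(c - 7)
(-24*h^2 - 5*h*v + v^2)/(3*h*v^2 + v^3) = (-8*h + v)/v^2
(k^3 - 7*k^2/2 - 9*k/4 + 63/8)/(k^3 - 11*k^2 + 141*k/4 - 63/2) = (k + 3/2)/(k - 6)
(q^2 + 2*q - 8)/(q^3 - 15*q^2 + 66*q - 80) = (q + 4)/(q^2 - 13*q + 40)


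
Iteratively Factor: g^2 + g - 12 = (g - 3)*(g + 4)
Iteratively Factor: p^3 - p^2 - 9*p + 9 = (p + 3)*(p^2 - 4*p + 3) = (p - 3)*(p + 3)*(p - 1)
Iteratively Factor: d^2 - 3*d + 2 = (d - 2)*(d - 1)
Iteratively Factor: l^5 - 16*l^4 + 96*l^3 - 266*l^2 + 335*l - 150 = (l - 1)*(l^4 - 15*l^3 + 81*l^2 - 185*l + 150) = (l - 5)*(l - 1)*(l^3 - 10*l^2 + 31*l - 30) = (l - 5)*(l - 2)*(l - 1)*(l^2 - 8*l + 15) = (l - 5)*(l - 3)*(l - 2)*(l - 1)*(l - 5)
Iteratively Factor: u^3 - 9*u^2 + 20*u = (u - 4)*(u^2 - 5*u) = u*(u - 4)*(u - 5)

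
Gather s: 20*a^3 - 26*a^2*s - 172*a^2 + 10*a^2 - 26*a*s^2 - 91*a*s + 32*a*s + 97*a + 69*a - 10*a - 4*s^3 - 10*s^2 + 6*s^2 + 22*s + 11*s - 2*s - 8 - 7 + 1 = 20*a^3 - 162*a^2 + 156*a - 4*s^3 + s^2*(-26*a - 4) + s*(-26*a^2 - 59*a + 31) - 14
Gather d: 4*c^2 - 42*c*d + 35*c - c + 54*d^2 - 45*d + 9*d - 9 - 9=4*c^2 + 34*c + 54*d^2 + d*(-42*c - 36) - 18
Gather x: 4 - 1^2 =3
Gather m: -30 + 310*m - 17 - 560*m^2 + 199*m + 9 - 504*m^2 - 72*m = -1064*m^2 + 437*m - 38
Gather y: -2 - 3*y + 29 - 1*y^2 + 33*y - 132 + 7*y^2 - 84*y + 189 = 6*y^2 - 54*y + 84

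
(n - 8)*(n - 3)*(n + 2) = n^3 - 9*n^2 + 2*n + 48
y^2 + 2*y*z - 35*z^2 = (y - 5*z)*(y + 7*z)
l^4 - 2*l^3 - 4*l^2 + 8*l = l*(l - 2)^2*(l + 2)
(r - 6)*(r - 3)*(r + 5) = r^3 - 4*r^2 - 27*r + 90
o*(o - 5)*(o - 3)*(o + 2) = o^4 - 6*o^3 - o^2 + 30*o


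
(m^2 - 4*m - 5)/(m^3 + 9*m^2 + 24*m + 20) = (m^2 - 4*m - 5)/(m^3 + 9*m^2 + 24*m + 20)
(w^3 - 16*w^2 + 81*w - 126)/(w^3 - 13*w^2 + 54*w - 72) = (w - 7)/(w - 4)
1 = 1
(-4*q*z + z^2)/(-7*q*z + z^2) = (4*q - z)/(7*q - z)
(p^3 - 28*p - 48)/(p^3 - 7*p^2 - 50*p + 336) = (p^2 + 6*p + 8)/(p^2 - p - 56)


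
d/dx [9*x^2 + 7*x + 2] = 18*x + 7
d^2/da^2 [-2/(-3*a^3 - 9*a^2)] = 4*(-(a + 1)*(a + 3) + 3*(a + 2)^2)/(a^4*(a + 3)^3)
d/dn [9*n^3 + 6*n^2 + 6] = 3*n*(9*n + 4)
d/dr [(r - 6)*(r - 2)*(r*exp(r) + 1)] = r^3*exp(r) - 5*r^2*exp(r) - 4*r*exp(r) + 2*r + 12*exp(r) - 8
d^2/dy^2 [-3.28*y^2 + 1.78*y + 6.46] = -6.56000000000000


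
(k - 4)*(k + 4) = k^2 - 16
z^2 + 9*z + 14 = (z + 2)*(z + 7)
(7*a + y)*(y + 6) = 7*a*y + 42*a + y^2 + 6*y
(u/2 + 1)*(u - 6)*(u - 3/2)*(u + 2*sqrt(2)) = u^4/2 - 11*u^3/4 + sqrt(2)*u^3 - 11*sqrt(2)*u^2/2 - 3*u^2 - 6*sqrt(2)*u + 9*u + 18*sqrt(2)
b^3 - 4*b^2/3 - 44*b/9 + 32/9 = (b - 8/3)*(b - 2/3)*(b + 2)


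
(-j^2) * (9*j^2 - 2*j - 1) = -9*j^4 + 2*j^3 + j^2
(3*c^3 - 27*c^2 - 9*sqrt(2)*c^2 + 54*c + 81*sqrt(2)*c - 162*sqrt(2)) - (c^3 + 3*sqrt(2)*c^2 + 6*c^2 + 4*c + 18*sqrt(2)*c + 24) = 2*c^3 - 33*c^2 - 12*sqrt(2)*c^2 + 50*c + 63*sqrt(2)*c - 162*sqrt(2) - 24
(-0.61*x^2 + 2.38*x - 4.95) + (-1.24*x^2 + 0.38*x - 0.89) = -1.85*x^2 + 2.76*x - 5.84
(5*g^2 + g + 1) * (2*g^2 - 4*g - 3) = 10*g^4 - 18*g^3 - 17*g^2 - 7*g - 3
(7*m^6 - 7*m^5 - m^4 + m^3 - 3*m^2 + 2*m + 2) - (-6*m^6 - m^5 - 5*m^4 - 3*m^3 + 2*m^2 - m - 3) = 13*m^6 - 6*m^5 + 4*m^4 + 4*m^3 - 5*m^2 + 3*m + 5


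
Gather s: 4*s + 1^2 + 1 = 4*s + 2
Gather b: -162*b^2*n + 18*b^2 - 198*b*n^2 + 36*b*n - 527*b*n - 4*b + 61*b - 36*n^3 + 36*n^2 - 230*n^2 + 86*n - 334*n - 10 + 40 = b^2*(18 - 162*n) + b*(-198*n^2 - 491*n + 57) - 36*n^3 - 194*n^2 - 248*n + 30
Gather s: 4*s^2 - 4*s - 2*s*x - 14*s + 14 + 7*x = 4*s^2 + s*(-2*x - 18) + 7*x + 14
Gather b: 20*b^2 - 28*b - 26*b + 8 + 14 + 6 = 20*b^2 - 54*b + 28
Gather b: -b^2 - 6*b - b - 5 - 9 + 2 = -b^2 - 7*b - 12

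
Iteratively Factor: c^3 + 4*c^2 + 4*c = (c)*(c^2 + 4*c + 4) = c*(c + 2)*(c + 2)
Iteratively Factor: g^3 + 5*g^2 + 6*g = (g)*(g^2 + 5*g + 6) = g*(g + 2)*(g + 3)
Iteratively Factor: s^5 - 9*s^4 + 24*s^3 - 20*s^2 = (s - 2)*(s^4 - 7*s^3 + 10*s^2) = (s - 5)*(s - 2)*(s^3 - 2*s^2) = s*(s - 5)*(s - 2)*(s^2 - 2*s) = s^2*(s - 5)*(s - 2)*(s - 2)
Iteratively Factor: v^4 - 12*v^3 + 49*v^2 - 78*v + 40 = (v - 4)*(v^3 - 8*v^2 + 17*v - 10) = (v - 4)*(v - 2)*(v^2 - 6*v + 5) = (v - 4)*(v - 2)*(v - 1)*(v - 5)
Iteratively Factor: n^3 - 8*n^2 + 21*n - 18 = (n - 3)*(n^2 - 5*n + 6) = (n - 3)*(n - 2)*(n - 3)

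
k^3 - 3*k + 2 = (k - 1)^2*(k + 2)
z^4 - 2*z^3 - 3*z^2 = z^2*(z - 3)*(z + 1)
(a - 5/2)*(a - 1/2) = a^2 - 3*a + 5/4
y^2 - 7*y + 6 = (y - 6)*(y - 1)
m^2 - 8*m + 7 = (m - 7)*(m - 1)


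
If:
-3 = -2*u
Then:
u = 3/2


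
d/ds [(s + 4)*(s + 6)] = 2*s + 10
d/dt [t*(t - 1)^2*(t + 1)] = 4*t^3 - 3*t^2 - 2*t + 1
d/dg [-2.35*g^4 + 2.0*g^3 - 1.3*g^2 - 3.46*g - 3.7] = -9.4*g^3 + 6.0*g^2 - 2.6*g - 3.46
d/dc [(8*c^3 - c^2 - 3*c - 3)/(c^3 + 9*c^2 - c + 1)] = (73*c^4 - 10*c^3 + 61*c^2 + 52*c - 6)/(c^6 + 18*c^5 + 79*c^4 - 16*c^3 + 19*c^2 - 2*c + 1)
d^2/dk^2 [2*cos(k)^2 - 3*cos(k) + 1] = 3*cos(k) - 4*cos(2*k)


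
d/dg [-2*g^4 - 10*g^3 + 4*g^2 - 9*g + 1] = -8*g^3 - 30*g^2 + 8*g - 9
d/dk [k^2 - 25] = 2*k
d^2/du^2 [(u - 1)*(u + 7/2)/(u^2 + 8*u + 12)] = (-11*u^3 - 93*u^2 - 348*u - 556)/(u^6 + 24*u^5 + 228*u^4 + 1088*u^3 + 2736*u^2 + 3456*u + 1728)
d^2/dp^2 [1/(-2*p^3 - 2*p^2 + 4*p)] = (p*(3*p + 1)*(p^2 + p - 2) - (3*p^2 + 2*p - 2)^2)/(p^3*(p^2 + p - 2)^3)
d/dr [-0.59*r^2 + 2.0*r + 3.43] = 2.0 - 1.18*r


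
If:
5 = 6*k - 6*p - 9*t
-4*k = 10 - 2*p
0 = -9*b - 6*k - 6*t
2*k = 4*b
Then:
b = 70/39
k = 140/39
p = 475/39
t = -245/39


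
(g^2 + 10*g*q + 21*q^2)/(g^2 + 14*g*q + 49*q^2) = (g + 3*q)/(g + 7*q)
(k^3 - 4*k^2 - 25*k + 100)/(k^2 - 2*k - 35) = (k^2 - 9*k + 20)/(k - 7)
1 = 1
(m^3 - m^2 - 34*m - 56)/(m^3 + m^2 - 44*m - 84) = (m + 4)/(m + 6)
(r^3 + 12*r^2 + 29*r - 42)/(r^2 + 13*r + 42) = r - 1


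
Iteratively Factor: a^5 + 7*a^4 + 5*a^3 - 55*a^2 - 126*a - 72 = (a - 3)*(a^4 + 10*a^3 + 35*a^2 + 50*a + 24) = (a - 3)*(a + 2)*(a^3 + 8*a^2 + 19*a + 12) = (a - 3)*(a + 2)*(a + 3)*(a^2 + 5*a + 4) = (a - 3)*(a + 1)*(a + 2)*(a + 3)*(a + 4)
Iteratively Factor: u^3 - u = (u)*(u^2 - 1) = u*(u + 1)*(u - 1)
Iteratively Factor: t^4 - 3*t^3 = (t)*(t^3 - 3*t^2) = t*(t - 3)*(t^2) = t^2*(t - 3)*(t)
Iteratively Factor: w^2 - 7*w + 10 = (w - 2)*(w - 5)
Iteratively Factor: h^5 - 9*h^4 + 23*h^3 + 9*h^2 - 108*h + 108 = (h - 3)*(h^4 - 6*h^3 + 5*h^2 + 24*h - 36) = (h - 3)^2*(h^3 - 3*h^2 - 4*h + 12) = (h - 3)^2*(h - 2)*(h^2 - h - 6) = (h - 3)^2*(h - 2)*(h + 2)*(h - 3)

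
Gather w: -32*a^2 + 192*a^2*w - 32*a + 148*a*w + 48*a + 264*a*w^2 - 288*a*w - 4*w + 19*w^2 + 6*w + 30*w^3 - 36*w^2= -32*a^2 + 16*a + 30*w^3 + w^2*(264*a - 17) + w*(192*a^2 - 140*a + 2)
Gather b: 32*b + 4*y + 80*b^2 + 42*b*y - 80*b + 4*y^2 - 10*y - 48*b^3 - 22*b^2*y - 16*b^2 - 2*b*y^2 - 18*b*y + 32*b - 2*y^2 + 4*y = -48*b^3 + b^2*(64 - 22*y) + b*(-2*y^2 + 24*y - 16) + 2*y^2 - 2*y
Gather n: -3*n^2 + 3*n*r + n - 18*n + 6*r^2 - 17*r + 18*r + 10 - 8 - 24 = -3*n^2 + n*(3*r - 17) + 6*r^2 + r - 22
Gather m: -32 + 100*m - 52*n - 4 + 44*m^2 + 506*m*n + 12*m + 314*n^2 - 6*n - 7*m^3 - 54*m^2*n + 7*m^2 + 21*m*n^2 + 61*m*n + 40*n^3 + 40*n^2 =-7*m^3 + m^2*(51 - 54*n) + m*(21*n^2 + 567*n + 112) + 40*n^3 + 354*n^2 - 58*n - 36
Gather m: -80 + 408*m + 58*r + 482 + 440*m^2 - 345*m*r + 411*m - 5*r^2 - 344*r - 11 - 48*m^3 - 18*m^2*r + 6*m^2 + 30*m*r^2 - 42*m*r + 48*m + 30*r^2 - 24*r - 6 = -48*m^3 + m^2*(446 - 18*r) + m*(30*r^2 - 387*r + 867) + 25*r^2 - 310*r + 385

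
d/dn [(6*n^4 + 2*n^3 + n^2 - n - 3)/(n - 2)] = (18*n^4 - 44*n^3 - 11*n^2 - 4*n + 5)/(n^2 - 4*n + 4)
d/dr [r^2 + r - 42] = 2*r + 1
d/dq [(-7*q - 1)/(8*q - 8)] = 1/(q^2 - 2*q + 1)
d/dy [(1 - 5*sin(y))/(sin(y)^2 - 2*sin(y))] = (5*cos(y) - 2/tan(y) + 2*cos(y)/sin(y)^2)/(sin(y) - 2)^2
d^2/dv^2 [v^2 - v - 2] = 2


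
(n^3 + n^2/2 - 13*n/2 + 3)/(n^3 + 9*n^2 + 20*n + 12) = (2*n^3 + n^2 - 13*n + 6)/(2*(n^3 + 9*n^2 + 20*n + 12))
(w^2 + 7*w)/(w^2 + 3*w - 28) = w/(w - 4)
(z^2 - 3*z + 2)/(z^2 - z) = (z - 2)/z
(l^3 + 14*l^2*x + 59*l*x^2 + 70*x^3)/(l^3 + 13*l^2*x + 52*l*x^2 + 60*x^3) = (l + 7*x)/(l + 6*x)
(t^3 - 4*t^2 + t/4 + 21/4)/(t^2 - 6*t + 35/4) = (2*t^2 - t - 3)/(2*t - 5)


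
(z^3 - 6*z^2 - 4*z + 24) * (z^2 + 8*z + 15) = z^5 + 2*z^4 - 37*z^3 - 98*z^2 + 132*z + 360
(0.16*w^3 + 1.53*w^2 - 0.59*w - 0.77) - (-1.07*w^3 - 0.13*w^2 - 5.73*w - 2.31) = 1.23*w^3 + 1.66*w^2 + 5.14*w + 1.54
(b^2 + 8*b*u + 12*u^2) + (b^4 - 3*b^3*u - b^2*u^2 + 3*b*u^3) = b^4 - 3*b^3*u - b^2*u^2 + b^2 + 3*b*u^3 + 8*b*u + 12*u^2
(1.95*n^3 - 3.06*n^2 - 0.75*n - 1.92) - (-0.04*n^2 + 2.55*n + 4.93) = 1.95*n^3 - 3.02*n^2 - 3.3*n - 6.85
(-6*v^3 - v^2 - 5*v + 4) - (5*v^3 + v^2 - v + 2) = -11*v^3 - 2*v^2 - 4*v + 2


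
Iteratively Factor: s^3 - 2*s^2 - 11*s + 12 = (s - 1)*(s^2 - s - 12) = (s - 4)*(s - 1)*(s + 3)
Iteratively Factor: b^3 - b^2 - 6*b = (b + 2)*(b^2 - 3*b) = (b - 3)*(b + 2)*(b)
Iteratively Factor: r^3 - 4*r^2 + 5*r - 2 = (r - 1)*(r^2 - 3*r + 2) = (r - 2)*(r - 1)*(r - 1)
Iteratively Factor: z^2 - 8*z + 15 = (z - 3)*(z - 5)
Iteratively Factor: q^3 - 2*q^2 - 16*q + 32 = (q - 4)*(q^2 + 2*q - 8) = (q - 4)*(q + 4)*(q - 2)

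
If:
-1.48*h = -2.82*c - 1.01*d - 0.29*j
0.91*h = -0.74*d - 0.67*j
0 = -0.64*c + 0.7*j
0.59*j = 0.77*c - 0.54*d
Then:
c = 0.00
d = 0.00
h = 0.00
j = 0.00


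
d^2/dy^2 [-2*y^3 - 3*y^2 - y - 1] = -12*y - 6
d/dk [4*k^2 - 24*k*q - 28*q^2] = 8*k - 24*q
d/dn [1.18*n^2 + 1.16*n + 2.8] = 2.36*n + 1.16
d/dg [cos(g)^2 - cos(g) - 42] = sin(g) - sin(2*g)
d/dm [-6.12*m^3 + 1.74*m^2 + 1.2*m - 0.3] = -18.36*m^2 + 3.48*m + 1.2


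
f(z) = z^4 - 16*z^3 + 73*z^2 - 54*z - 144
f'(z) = 4*z^3 - 48*z^2 + 146*z - 54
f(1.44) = -113.86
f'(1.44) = 68.65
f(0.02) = -145.05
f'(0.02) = -51.10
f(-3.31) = 1534.81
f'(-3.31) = -1208.21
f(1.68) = -96.58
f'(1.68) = 74.77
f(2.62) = -25.01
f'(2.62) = 70.97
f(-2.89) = 1077.72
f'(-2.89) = -973.39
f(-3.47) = 1735.86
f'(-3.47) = -1305.71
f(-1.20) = 55.64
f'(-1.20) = -305.23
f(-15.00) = 121716.00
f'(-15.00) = -26544.00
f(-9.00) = 24480.00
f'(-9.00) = -8172.00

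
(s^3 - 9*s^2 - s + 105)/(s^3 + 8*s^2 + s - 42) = (s^2 - 12*s + 35)/(s^2 + 5*s - 14)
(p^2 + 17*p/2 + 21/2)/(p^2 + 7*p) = (p + 3/2)/p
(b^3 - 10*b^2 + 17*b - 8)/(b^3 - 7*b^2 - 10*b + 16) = (b - 1)/(b + 2)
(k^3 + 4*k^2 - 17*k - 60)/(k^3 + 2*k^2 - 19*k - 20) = (k + 3)/(k + 1)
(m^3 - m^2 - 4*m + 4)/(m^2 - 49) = (m^3 - m^2 - 4*m + 4)/(m^2 - 49)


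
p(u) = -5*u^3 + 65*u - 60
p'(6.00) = -475.00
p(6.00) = -750.00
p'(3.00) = -70.00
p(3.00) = 0.00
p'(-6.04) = -482.22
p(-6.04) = 649.14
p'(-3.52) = -120.86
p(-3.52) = -70.73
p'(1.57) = 28.03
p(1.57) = 22.70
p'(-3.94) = -167.85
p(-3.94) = -10.29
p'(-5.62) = -408.77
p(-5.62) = 462.22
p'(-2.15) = -4.34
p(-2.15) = -150.06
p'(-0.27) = 63.91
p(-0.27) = -77.45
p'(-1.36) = 37.26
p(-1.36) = -135.82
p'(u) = 65 - 15*u^2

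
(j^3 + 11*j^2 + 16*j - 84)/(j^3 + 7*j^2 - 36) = (j + 7)/(j + 3)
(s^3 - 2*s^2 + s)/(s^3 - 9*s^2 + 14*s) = (s^2 - 2*s + 1)/(s^2 - 9*s + 14)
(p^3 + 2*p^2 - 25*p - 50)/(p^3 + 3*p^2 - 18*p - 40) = (p - 5)/(p - 4)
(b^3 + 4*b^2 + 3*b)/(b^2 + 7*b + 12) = b*(b + 1)/(b + 4)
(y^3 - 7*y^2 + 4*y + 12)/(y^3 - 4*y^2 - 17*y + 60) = (y^3 - 7*y^2 + 4*y + 12)/(y^3 - 4*y^2 - 17*y + 60)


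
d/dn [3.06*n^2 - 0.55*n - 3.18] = 6.12*n - 0.55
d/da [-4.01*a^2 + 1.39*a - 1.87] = 1.39 - 8.02*a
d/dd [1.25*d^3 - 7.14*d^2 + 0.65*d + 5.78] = 3.75*d^2 - 14.28*d + 0.65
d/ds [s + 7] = 1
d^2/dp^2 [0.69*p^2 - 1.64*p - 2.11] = 1.38000000000000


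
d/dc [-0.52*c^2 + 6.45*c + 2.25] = 6.45 - 1.04*c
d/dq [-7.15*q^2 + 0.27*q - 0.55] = 0.27 - 14.3*q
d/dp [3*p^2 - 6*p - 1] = 6*p - 6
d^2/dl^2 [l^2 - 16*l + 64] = 2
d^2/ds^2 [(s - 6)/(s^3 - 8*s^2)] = 2*(3*s^3 - 60*s^2 + 448*s - 1152)/(s^4*(s^3 - 24*s^2 + 192*s - 512))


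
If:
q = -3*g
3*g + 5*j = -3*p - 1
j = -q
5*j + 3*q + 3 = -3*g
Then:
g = -1/3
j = -1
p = 5/3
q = 1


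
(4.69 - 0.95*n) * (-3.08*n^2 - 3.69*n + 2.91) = 2.926*n^3 - 10.9397*n^2 - 20.0706*n + 13.6479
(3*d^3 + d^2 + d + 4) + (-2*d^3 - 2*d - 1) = d^3 + d^2 - d + 3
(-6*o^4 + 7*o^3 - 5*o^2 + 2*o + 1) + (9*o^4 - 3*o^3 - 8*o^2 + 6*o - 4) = 3*o^4 + 4*o^3 - 13*o^2 + 8*o - 3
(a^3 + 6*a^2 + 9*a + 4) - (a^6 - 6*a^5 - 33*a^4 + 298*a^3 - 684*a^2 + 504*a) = -a^6 + 6*a^5 + 33*a^4 - 297*a^3 + 690*a^2 - 495*a + 4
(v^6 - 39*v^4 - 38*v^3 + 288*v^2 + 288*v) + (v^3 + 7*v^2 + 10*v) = v^6 - 39*v^4 - 37*v^3 + 295*v^2 + 298*v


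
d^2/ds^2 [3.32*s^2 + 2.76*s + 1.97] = 6.64000000000000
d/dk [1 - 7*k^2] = -14*k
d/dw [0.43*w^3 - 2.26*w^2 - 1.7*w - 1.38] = 1.29*w^2 - 4.52*w - 1.7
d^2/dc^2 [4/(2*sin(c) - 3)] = 8*(-3*sin(c) + cos(2*c) + 3)/(2*sin(c) - 3)^3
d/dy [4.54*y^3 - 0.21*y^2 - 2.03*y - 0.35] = 13.62*y^2 - 0.42*y - 2.03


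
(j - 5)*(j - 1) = j^2 - 6*j + 5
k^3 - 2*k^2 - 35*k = k*(k - 7)*(k + 5)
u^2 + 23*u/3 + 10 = (u + 5/3)*(u + 6)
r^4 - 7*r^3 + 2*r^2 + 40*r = r*(r - 5)*(r - 4)*(r + 2)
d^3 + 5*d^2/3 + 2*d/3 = d*(d + 2/3)*(d + 1)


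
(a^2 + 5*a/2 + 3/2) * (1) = a^2 + 5*a/2 + 3/2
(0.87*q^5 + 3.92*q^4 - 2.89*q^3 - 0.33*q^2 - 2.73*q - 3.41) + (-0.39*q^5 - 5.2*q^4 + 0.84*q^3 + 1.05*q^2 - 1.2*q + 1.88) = 0.48*q^5 - 1.28*q^4 - 2.05*q^3 + 0.72*q^2 - 3.93*q - 1.53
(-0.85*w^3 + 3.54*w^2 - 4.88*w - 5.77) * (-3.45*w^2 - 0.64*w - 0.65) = 2.9325*w^5 - 11.669*w^4 + 15.1229*w^3 + 20.7287*w^2 + 6.8648*w + 3.7505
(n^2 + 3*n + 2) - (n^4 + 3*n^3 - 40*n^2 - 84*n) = -n^4 - 3*n^3 + 41*n^2 + 87*n + 2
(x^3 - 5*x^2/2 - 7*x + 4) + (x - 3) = x^3 - 5*x^2/2 - 6*x + 1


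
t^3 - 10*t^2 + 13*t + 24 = (t - 8)*(t - 3)*(t + 1)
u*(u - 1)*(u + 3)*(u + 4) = u^4 + 6*u^3 + 5*u^2 - 12*u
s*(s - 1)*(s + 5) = s^3 + 4*s^2 - 5*s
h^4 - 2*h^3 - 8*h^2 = h^2*(h - 4)*(h + 2)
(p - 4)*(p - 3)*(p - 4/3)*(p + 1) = p^4 - 22*p^3/3 + 13*p^2 + 16*p/3 - 16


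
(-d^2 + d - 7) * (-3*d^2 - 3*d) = 3*d^4 + 18*d^2 + 21*d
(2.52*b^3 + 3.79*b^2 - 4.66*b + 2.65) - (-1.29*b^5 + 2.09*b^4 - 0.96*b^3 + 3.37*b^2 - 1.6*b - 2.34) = 1.29*b^5 - 2.09*b^4 + 3.48*b^3 + 0.42*b^2 - 3.06*b + 4.99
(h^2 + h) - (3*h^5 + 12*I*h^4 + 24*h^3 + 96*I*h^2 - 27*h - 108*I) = -3*h^5 - 12*I*h^4 - 24*h^3 + h^2 - 96*I*h^2 + 28*h + 108*I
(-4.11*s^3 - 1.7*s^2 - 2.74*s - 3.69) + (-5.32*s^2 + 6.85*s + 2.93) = -4.11*s^3 - 7.02*s^2 + 4.11*s - 0.76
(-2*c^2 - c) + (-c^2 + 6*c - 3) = -3*c^2 + 5*c - 3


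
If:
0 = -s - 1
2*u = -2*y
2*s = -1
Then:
No Solution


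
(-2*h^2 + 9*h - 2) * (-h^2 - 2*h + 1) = 2*h^4 - 5*h^3 - 18*h^2 + 13*h - 2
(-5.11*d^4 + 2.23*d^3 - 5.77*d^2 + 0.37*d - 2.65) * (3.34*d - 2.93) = -17.0674*d^5 + 22.4205*d^4 - 25.8057*d^3 + 18.1419*d^2 - 9.9351*d + 7.7645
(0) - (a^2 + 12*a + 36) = -a^2 - 12*a - 36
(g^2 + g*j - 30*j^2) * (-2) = -2*g^2 - 2*g*j + 60*j^2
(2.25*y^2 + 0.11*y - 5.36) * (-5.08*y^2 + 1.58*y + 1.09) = -11.43*y^4 + 2.9962*y^3 + 29.8551*y^2 - 8.3489*y - 5.8424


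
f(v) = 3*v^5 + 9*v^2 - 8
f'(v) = 15*v^4 + 18*v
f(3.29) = 1245.80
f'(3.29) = 1816.64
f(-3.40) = -1267.02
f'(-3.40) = 1943.30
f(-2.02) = -72.17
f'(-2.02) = 213.38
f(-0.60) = -4.99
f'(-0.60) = -8.86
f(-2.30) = -153.48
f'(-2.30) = 378.36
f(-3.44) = -1346.65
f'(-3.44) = 2038.59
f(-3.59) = -1680.94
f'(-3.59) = 2426.93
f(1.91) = 101.09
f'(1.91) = 234.01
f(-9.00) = -176426.00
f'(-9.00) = 98253.00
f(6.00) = 23644.00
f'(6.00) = 19548.00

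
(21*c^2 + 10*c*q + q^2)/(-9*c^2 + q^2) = (7*c + q)/(-3*c + q)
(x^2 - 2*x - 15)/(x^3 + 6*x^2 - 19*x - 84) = (x - 5)/(x^2 + 3*x - 28)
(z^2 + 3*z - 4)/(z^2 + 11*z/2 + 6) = 2*(z - 1)/(2*z + 3)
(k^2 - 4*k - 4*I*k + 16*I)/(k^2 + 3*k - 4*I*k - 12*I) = (k - 4)/(k + 3)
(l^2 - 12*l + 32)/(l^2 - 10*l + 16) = (l - 4)/(l - 2)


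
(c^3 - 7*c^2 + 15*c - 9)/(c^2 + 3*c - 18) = (c^2 - 4*c + 3)/(c + 6)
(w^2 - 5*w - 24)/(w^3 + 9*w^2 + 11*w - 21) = (w - 8)/(w^2 + 6*w - 7)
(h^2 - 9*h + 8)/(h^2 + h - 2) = (h - 8)/(h + 2)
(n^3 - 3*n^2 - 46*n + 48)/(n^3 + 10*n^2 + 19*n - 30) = (n - 8)/(n + 5)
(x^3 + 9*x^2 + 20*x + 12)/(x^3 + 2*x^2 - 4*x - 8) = (x^2 + 7*x + 6)/(x^2 - 4)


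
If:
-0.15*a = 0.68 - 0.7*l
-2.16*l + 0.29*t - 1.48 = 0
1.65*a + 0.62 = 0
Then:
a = -0.38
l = 0.89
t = 11.74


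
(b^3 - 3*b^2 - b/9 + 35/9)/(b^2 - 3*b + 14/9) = (3*b^2 - 2*b - 5)/(3*b - 2)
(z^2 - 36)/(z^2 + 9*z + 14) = (z^2 - 36)/(z^2 + 9*z + 14)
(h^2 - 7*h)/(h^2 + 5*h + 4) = h*(h - 7)/(h^2 + 5*h + 4)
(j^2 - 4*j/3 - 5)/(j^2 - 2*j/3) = (3*j^2 - 4*j - 15)/(j*(3*j - 2))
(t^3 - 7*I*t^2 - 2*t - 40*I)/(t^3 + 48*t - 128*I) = (t^2 - 3*I*t + 10)/(t^2 + 4*I*t + 32)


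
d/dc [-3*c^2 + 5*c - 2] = 5 - 6*c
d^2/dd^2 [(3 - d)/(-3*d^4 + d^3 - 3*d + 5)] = 6*(3*(d - 3)*(4*d^3 - d^2 + 1)^2 + (-4*d^3 + d^2 - d*(d - 3)*(6*d - 1) - 1)*(3*d^4 - d^3 + 3*d - 5))/(3*d^4 - d^3 + 3*d - 5)^3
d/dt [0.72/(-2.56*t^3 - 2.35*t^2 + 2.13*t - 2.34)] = (5.5296*t^2 + 3.384*t - 1.5336)/(2.56*t^3 + 2.35*t^2 - 2.13*t + 2.34)^2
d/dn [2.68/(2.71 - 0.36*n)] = 0.9648/(0.36*n - 2.71)^2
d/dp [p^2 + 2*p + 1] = 2*p + 2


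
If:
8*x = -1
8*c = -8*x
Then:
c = 1/8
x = -1/8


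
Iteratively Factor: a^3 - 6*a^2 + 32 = (a - 4)*(a^2 - 2*a - 8) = (a - 4)^2*(a + 2)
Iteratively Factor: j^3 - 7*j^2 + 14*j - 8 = (j - 1)*(j^2 - 6*j + 8) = (j - 4)*(j - 1)*(j - 2)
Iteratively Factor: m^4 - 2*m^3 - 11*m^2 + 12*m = (m)*(m^3 - 2*m^2 - 11*m + 12) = m*(m + 3)*(m^2 - 5*m + 4) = m*(m - 4)*(m + 3)*(m - 1)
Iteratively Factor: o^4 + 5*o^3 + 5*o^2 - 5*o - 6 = (o + 3)*(o^3 + 2*o^2 - o - 2) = (o + 2)*(o + 3)*(o^2 - 1) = (o + 1)*(o + 2)*(o + 3)*(o - 1)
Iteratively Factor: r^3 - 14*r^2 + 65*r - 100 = (r - 5)*(r^2 - 9*r + 20) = (r - 5)^2*(r - 4)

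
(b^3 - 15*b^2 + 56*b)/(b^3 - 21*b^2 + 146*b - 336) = b/(b - 6)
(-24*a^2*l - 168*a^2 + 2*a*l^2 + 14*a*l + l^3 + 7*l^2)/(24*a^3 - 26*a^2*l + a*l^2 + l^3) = (-l - 7)/(a - l)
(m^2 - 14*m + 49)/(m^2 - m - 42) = (m - 7)/(m + 6)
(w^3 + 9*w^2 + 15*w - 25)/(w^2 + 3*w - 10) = (w^2 + 4*w - 5)/(w - 2)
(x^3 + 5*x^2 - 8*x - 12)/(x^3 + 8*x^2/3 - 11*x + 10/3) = 3*(x^2 + 7*x + 6)/(3*x^2 + 14*x - 5)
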